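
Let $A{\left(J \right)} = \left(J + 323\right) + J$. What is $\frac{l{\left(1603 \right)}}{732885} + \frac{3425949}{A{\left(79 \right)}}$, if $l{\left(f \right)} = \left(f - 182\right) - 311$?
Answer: $\frac{167388477785}{23501179} \approx 7122.6$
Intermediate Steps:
$A{\left(J \right)} = 323 + 2 J$ ($A{\left(J \right)} = \left(323 + J\right) + J = 323 + 2 J$)
$l{\left(f \right)} = -493 + f$ ($l{\left(f \right)} = \left(-182 + f\right) - 311 = -493 + f$)
$\frac{l{\left(1603 \right)}}{732885} + \frac{3425949}{A{\left(79 \right)}} = \frac{-493 + 1603}{732885} + \frac{3425949}{323 + 2 \cdot 79} = 1110 \cdot \frac{1}{732885} + \frac{3425949}{323 + 158} = \frac{74}{48859} + \frac{3425949}{481} = \frac{167388477785}{23501179}$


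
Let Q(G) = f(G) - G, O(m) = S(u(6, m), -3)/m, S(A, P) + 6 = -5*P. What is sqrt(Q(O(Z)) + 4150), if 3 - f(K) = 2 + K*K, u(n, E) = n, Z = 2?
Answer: sqrt(16505)/2 ≈ 64.236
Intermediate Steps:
f(K) = 1 - K**2 (f(K) = 3 - (2 + K*K) = 3 - (2 + K**2) = 3 + (-2 - K**2) = 1 - K**2)
S(A, P) = -6 - 5*P
O(m) = 9/m (O(m) = (-6 - 5*(-3))/m = (-6 + 15)/m = 9/m)
Q(G) = 1 - G - G**2 (Q(G) = (1 - G**2) - G = 1 - G - G**2)
sqrt(Q(O(Z)) + 4150) = sqrt((1 - 9/2 - (9/2)**2) + 4150) = sqrt((1 - 9/2 - (9*(1/2))**2) + 4150) = sqrt((1 - 1*9/2 - (9/2)**2) + 4150) = sqrt((1 - 9/2 - 1*81/4) + 4150) = sqrt((1 - 9/2 - 81/4) + 4150) = sqrt(-95/4 + 4150) = sqrt(16505/4) = sqrt(16505)/2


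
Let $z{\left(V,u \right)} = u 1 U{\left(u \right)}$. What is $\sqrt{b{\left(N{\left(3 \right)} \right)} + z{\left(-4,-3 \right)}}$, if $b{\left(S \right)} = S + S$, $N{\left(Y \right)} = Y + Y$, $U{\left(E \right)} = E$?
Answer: $\sqrt{21} \approx 4.5826$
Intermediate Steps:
$N{\left(Y \right)} = 2 Y$
$b{\left(S \right)} = 2 S$
$z{\left(V,u \right)} = u^{2}$ ($z{\left(V,u \right)} = u 1 u = u u = u^{2}$)
$\sqrt{b{\left(N{\left(3 \right)} \right)} + z{\left(-4,-3 \right)}} = \sqrt{2 \cdot 2 \cdot 3 + \left(-3\right)^{2}} = \sqrt{2 \cdot 6 + 9} = \sqrt{12 + 9} = \sqrt{21}$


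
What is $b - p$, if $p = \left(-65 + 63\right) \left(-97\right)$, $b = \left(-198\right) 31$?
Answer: $-6332$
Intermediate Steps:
$b = -6138$
$p = 194$ ($p = \left(-2\right) \left(-97\right) = 194$)
$b - p = -6138 - 194 = -6332$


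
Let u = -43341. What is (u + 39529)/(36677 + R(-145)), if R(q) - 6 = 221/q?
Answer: -276370/2659407 ≈ -0.10392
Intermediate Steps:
R(q) = 6 + 221/q
(u + 39529)/(36677 + R(-145)) = (-43341 + 39529)/(36677 + (6 + 221/(-145))) = -3812/(36677 + (6 + 221*(-1/145))) = -3812/(36677 + (6 - 221/145)) = -3812/(36677 + 649/145) = -3812/5318814/145 = -3812*145/5318814 = -276370/2659407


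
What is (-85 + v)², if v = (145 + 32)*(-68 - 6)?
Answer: 173791489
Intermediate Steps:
v = -13098 (v = 177*(-74) = -13098)
(-85 + v)² = (-85 - 13098)² = (-13183)² = 173791489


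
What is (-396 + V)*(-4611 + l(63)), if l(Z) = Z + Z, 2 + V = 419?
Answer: -94185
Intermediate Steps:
V = 417 (V = -2 + 419 = 417)
l(Z) = 2*Z
(-396 + V)*(-4611 + l(63)) = (-396 + 417)*(-4611 + 2*63) = 21*(-4611 + 126) = 21*(-4485) = -94185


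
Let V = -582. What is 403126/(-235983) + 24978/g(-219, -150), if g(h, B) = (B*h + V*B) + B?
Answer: -7080122771/4719660000 ≈ -1.5001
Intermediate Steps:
g(h, B) = -581*B + B*h (g(h, B) = (B*h - 582*B) + B = (-582*B + B*h) + B = -581*B + B*h)
403126/(-235983) + 24978/g(-219, -150) = 403126/(-235983) + 24978/((-150*(-581 - 219))) = 403126*(-1/235983) + 24978/((-150*(-800))) = -403126/235983 + 24978/120000 = -403126/235983 + 24978*(1/120000) = -403126/235983 + 4163/20000 = -7080122771/4719660000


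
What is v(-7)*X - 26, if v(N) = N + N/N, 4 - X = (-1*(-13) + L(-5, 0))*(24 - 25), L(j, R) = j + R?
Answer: -98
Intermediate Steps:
L(j, R) = R + j
X = 12 (X = 4 - (-1*(-13) + (0 - 5))*(24 - 25) = 4 - (13 - 5)*(-1) = 4 - 8*(-1) = 4 - 1*(-8) = 4 + 8 = 12)
v(N) = 1 + N (v(N) = N + 1 = 1 + N)
v(-7)*X - 26 = (1 - 7)*12 - 26 = -6*12 - 26 = -72 - 26 = -98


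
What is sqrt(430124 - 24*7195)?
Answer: 2*sqrt(64361) ≈ 507.39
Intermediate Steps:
sqrt(430124 - 24*7195) = sqrt(430124 - 172680) = sqrt(257444) = 2*sqrt(64361)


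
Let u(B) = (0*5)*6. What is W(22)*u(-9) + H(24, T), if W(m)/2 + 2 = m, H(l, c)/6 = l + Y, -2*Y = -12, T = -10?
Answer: 180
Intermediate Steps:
u(B) = 0 (u(B) = 0*6 = 0)
Y = 6 (Y = -½*(-12) = 6)
H(l, c) = 36 + 6*l (H(l, c) = 6*(l + 6) = 6*(6 + l) = 36 + 6*l)
W(m) = -4 + 2*m
W(22)*u(-9) + H(24, T) = (-4 + 2*22)*0 + (36 + 6*24) = (-4 + 44)*0 + (36 + 144) = 40*0 + 180 = 0 + 180 = 180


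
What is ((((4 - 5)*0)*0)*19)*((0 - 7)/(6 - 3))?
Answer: 0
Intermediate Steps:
((((4 - 5)*0)*0)*19)*((0 - 7)/(6 - 3)) = ((-1*0*0)*19)*(-7/3) = ((0*0)*19)*(-7*1/3) = (0*19)*(-7/3) = 0*(-7/3) = 0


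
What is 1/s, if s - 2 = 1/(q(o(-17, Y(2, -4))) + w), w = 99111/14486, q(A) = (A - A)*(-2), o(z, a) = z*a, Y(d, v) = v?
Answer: 99111/212708 ≈ 0.46595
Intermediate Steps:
o(z, a) = a*z
q(A) = 0 (q(A) = 0*(-2) = 0)
w = 99111/14486 (w = 99111*(1/14486) = 99111/14486 ≈ 6.8419)
s = 212708/99111 (s = 2 + 1/(0 + 99111/14486) = 2 + 1/(99111/14486) = 2 + 14486/99111 = 212708/99111 ≈ 2.1462)
1/s = 1/(212708/99111) = 99111/212708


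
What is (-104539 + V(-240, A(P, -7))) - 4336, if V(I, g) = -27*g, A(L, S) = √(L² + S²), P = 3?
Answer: -108875 - 27*√58 ≈ -1.0908e+5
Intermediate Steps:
(-104539 + V(-240, A(P, -7))) - 4336 = (-104539 - 27*√(3² + (-7)²)) - 4336 = (-104539 - 27*√(9 + 49)) - 4336 = (-104539 - 27*√58) - 4336 = -108875 - 27*√58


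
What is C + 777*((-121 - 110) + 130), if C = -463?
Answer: -78940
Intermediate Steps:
C + 777*((-121 - 110) + 130) = -463 + 777*((-121 - 110) + 130) = -463 + 777*(-231 + 130) = -463 + 777*(-101) = -463 - 78477 = -78940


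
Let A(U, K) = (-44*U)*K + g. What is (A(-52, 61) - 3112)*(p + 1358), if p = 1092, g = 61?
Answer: 334466650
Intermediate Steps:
A(U, K) = 61 - 44*K*U (A(U, K) = (-44*U)*K + 61 = -44*K*U + 61 = 61 - 44*K*U)
(A(-52, 61) - 3112)*(p + 1358) = ((61 - 44*61*(-52)) - 3112)*(1092 + 1358) = ((61 + 139568) - 3112)*2450 = (139629 - 3112)*2450 = 136517*2450 = 334466650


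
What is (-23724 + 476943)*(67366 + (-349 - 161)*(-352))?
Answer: 111893426034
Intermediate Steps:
(-23724 + 476943)*(67366 + (-349 - 161)*(-352)) = 453219*(67366 - 510*(-352)) = 453219*(67366 + 179520) = 453219*246886 = 111893426034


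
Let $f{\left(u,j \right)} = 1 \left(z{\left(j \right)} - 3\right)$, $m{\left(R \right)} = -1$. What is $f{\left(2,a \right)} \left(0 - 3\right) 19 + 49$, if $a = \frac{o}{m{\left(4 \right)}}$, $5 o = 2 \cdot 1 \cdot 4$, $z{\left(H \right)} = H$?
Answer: $\frac{1556}{5} \approx 311.2$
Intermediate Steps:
$o = \frac{8}{5}$ ($o = \frac{2 \cdot 1 \cdot 4}{5} = \frac{2 \cdot 4}{5} = \frac{1}{5} \cdot 8 = \frac{8}{5} \approx 1.6$)
$a = - \frac{8}{5}$ ($a = \frac{8}{5 \left(-1\right)} = \frac{8}{5} \left(-1\right) = - \frac{8}{5} \approx -1.6$)
$f{\left(u,j \right)} = -3 + j$ ($f{\left(u,j \right)} = 1 \left(j - 3\right) = 1 \left(-3 + j\right) = -3 + j$)
$f{\left(2,a \right)} \left(0 - 3\right) 19 + 49 = \left(-3 - \frac{8}{5}\right) \left(0 - 3\right) 19 + 49 = \left(- \frac{23}{5}\right) \left(-3\right) 19 + 49 = \frac{69}{5} \cdot 19 + 49 = \frac{1311}{5} + 49 = \frac{1556}{5}$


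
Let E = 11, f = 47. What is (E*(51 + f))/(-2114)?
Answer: -77/151 ≈ -0.50993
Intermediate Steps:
(E*(51 + f))/(-2114) = (11*(51 + 47))/(-2114) = (11*98)*(-1/2114) = 1078*(-1/2114) = -77/151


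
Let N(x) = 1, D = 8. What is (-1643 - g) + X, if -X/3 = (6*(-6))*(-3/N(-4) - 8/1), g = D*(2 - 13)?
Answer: -2743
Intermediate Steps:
g = -88 (g = 8*(2 - 13) = 8*(-11) = -88)
X = -1188 (X = -3*6*(-6)*(-3/1 - 8/1) = -(-108)*(-3*1 - 8*1) = -(-108)*(-3 - 8) = -(-108)*(-11) = -3*396 = -1188)
(-1643 - g) + X = (-1643 - 1*(-88)) - 1188 = (-1643 + 88) - 1188 = -1555 - 1188 = -2743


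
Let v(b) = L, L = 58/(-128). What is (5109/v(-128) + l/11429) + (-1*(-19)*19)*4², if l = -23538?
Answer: -1823288090/331441 ≈ -5501.1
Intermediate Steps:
L = -29/64 (L = 58*(-1/128) = -29/64 ≈ -0.45313)
v(b) = -29/64
(5109/v(-128) + l/11429) + (-1*(-19)*19)*4² = (5109/(-29/64) - 23538/11429) + (-1*(-19)*19)*4² = (5109*(-64/29) - 23538*1/11429) + (19*19)*16 = (-326976/29 - 23538/11429) + 361*16 = -3737691306/331441 + 5776 = -1823288090/331441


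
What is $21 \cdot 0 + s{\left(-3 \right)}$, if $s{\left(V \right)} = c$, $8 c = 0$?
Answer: $0$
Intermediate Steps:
$c = 0$ ($c = \frac{1}{8} \cdot 0 = 0$)
$s{\left(V \right)} = 0$
$21 \cdot 0 + s{\left(-3 \right)} = 21 \cdot 0 + 0 = 0 + 0 = 0$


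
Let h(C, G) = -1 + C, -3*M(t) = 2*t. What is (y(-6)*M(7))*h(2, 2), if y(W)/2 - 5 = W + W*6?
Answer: 1036/3 ≈ 345.33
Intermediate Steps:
y(W) = 10 + 14*W (y(W) = 10 + 2*(W + W*6) = 10 + 2*(W + 6*W) = 10 + 2*(7*W) = 10 + 14*W)
M(t) = -2*t/3
(y(-6)*M(7))*h(2, 2) = ((10 + 14*(-6))*(-2/3*7))*(-1 + 2) = ((10 - 84)*(-14/3))*1 = -74*(-14/3)*1 = (1036/3)*1 = 1036/3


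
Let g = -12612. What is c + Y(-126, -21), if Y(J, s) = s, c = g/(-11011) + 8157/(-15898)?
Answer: -3565421589/175052878 ≈ -20.368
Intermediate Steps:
c = 110688849/175052878 (c = -12612/(-11011) + 8157/(-15898) = -12612*(-1/11011) + 8157*(-1/15898) = 12612/11011 - 8157/15898 = 110688849/175052878 ≈ 0.63232)
c + Y(-126, -21) = 110688849/175052878 - 21 = -3565421589/175052878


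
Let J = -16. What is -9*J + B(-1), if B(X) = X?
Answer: 143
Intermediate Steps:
-9*J + B(-1) = -9*(-16) - 1 = 144 - 1 = 143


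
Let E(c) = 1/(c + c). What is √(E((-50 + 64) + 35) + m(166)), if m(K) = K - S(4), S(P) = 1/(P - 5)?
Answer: √32734/14 ≈ 12.923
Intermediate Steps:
S(P) = 1/(-5 + P)
E(c) = 1/(2*c)
m(K) = 1 + K (m(K) = K - 1/(-5 + 4) = K - 1/(-1) = K - 1*(-1) = K + 1 = 1 + K)
√(E((-50 + 64) + 35) + m(166)) = √(1/(2*((-50 + 64) + 35)) + (1 + 166)) = √(1/(2*(14 + 35)) + 167) = √((½)/49 + 167) = √((½)*(1/49) + 167) = √(1/98 + 167) = √(16367/98) = √32734/14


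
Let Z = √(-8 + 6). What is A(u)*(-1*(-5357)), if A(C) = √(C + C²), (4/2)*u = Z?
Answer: 5357*2^(¼)*√(-√2 + 2*I)/2 ≈ 2291.7 + 4427.3*I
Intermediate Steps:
Z = I*√2 (Z = √(-2) = I*√2 ≈ 1.4142*I)
u = I*√2/2 (u = (I*√2)/2 = I*√2/2 ≈ 0.70711*I)
A(u)*(-1*(-5357)) = √((I*√2/2)*(1 + I*√2/2))*(-1*(-5357)) = √(I*√2*(1 + I*√2/2)/2)*5357 = (2^(¾)*√(I*(1 + I*√2/2))/2)*5357 = 5357*2^(¾)*√(I*(1 + I*√2/2))/2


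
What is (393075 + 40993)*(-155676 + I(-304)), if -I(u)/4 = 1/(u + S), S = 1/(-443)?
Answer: -9100388488331968/134673 ≈ -6.7574e+10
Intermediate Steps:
S = -1/443 ≈ -0.0022573
I(u) = -4/(-1/443 + u) (I(u) = -4/(u - 1/443) = -4/(-1/443 + u))
(393075 + 40993)*(-155676 + I(-304)) = (393075 + 40993)*(-155676 - 1772/(-1 + 443*(-304))) = 434068*(-155676 - 1772/(-1 - 134672)) = 434068*(-155676 - 1772/(-134673)) = 434068*(-155676 - 1772*(-1/134673)) = 434068*(-155676 + 1772/134673) = 434068*(-20965352176/134673) = -9100388488331968/134673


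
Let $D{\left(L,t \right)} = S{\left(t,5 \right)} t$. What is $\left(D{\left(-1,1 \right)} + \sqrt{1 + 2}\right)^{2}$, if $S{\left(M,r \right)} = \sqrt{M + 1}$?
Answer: $5 + 2 \sqrt{6} \approx 9.899$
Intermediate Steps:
$S{\left(M,r \right)} = \sqrt{1 + M}$
$D{\left(L,t \right)} = t \sqrt{1 + t}$ ($D{\left(L,t \right)} = \sqrt{1 + t} t = t \sqrt{1 + t}$)
$\left(D{\left(-1,1 \right)} + \sqrt{1 + 2}\right)^{2} = \left(1 \sqrt{1 + 1} + \sqrt{1 + 2}\right)^{2} = \left(1 \sqrt{2} + \sqrt{3}\right)^{2} = \left(\sqrt{2} + \sqrt{3}\right)^{2}$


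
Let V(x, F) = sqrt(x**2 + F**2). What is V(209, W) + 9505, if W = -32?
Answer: 9505 + sqrt(44705) ≈ 9716.4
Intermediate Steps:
V(x, F) = sqrt(F**2 + x**2)
V(209, W) + 9505 = sqrt((-32)**2 + 209**2) + 9505 = sqrt(1024 + 43681) + 9505 = sqrt(44705) + 9505 = 9505 + sqrt(44705)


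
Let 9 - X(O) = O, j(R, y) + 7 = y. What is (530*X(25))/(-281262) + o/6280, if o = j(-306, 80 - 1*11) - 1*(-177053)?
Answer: 4986897353/176632536 ≈ 28.233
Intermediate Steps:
j(R, y) = -7 + y
X(O) = 9 - O
o = 177115 (o = (-7 + (80 - 1*11)) - 1*(-177053) = (-7 + (80 - 11)) + 177053 = (-7 + 69) + 177053 = 62 + 177053 = 177115)
(530*X(25))/(-281262) + o/6280 = (530*(9 - 1*25))/(-281262) + 177115/6280 = (530*(9 - 25))*(-1/281262) + 177115*(1/6280) = (530*(-16))*(-1/281262) + 35423/1256 = -8480*(-1/281262) + 35423/1256 = 4240/140631 + 35423/1256 = 4986897353/176632536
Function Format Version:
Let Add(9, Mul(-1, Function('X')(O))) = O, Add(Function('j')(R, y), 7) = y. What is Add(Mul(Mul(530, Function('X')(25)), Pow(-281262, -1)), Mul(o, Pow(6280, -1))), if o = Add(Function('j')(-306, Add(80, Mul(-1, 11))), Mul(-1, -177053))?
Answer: Rational(4986897353, 176632536) ≈ 28.233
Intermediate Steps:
Function('j')(R, y) = Add(-7, y)
Function('X')(O) = Add(9, Mul(-1, O))
o = 177115 (o = Add(Add(-7, Add(80, Mul(-1, 11))), Mul(-1, -177053)) = Add(Add(-7, Add(80, -11)), 177053) = Add(Add(-7, 69), 177053) = Add(62, 177053) = 177115)
Add(Mul(Mul(530, Function('X')(25)), Pow(-281262, -1)), Mul(o, Pow(6280, -1))) = Add(Mul(Mul(530, Add(9, Mul(-1, 25))), Pow(-281262, -1)), Mul(177115, Pow(6280, -1))) = Add(Mul(Mul(530, Add(9, -25)), Rational(-1, 281262)), Mul(177115, Rational(1, 6280))) = Add(Mul(Mul(530, -16), Rational(-1, 281262)), Rational(35423, 1256)) = Add(Mul(-8480, Rational(-1, 281262)), Rational(35423, 1256)) = Add(Rational(4240, 140631), Rational(35423, 1256)) = Rational(4986897353, 176632536)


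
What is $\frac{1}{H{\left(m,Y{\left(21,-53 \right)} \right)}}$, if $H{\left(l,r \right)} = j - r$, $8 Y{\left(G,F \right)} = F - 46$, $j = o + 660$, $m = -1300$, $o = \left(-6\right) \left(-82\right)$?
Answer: $\frac{8}{9315} \approx 0.00085883$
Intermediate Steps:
$o = 492$
$j = 1152$ ($j = 492 + 660 = 1152$)
$Y{\left(G,F \right)} = - \frac{23}{4} + \frac{F}{8}$ ($Y{\left(G,F \right)} = \frac{F - 46}{8} = \frac{-46 + F}{8} = - \frac{23}{4} + \frac{F}{8}$)
$H{\left(l,r \right)} = 1152 - r$
$\frac{1}{H{\left(m,Y{\left(21,-53 \right)} \right)}} = \frac{1}{1152 - \left(- \frac{23}{4} + \frac{1}{8} \left(-53\right)\right)} = \frac{1}{1152 - \left(- \frac{23}{4} - \frac{53}{8}\right)} = \frac{1}{1152 - - \frac{99}{8}} = \frac{1}{1152 + \frac{99}{8}} = \frac{1}{\frac{9315}{8}} = \frac{8}{9315}$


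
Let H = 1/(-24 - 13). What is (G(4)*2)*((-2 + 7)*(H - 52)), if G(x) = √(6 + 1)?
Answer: -19250*√7/37 ≈ -1376.5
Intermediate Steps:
H = -1/37 (H = 1/(-37) = -1/37 ≈ -0.027027)
G(x) = √7
(G(4)*2)*((-2 + 7)*(H - 52)) = (√7*2)*((-2 + 7)*(-1/37 - 52)) = (2*√7)*(5*(-1925/37)) = (2*√7)*(-9625/37) = -19250*√7/37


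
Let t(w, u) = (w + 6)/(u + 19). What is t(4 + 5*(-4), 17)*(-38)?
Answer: 95/9 ≈ 10.556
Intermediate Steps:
t(w, u) = (6 + w)/(19 + u)
t(4 + 5*(-4), 17)*(-38) = ((6 + (4 + 5*(-4)))/(19 + 17))*(-38) = ((6 + (4 - 20))/36)*(-38) = ((6 - 16)/36)*(-38) = ((1/36)*(-10))*(-38) = -5/18*(-38) = 95/9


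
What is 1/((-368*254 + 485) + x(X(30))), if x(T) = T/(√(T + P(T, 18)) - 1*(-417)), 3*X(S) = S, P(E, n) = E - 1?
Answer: -1616764552/150338046621255 + √19/150338046621255 ≈ -1.0754e-5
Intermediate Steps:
P(E, n) = -1 + E
X(S) = S/3
x(T) = T/(417 + √(-1 + 2*T)) (x(T) = T/(√(T + (-1 + T)) - 1*(-417)) = T/(√(-1 + 2*T) + 417) = T/(417 + √(-1 + 2*T)))
1/((-368*254 + 485) + x(X(30))) = 1/((-368*254 + 485) + ((⅓)*30)/(417 + √(-1 + 2*((⅓)*30)))) = 1/((-93472 + 485) + 10/(417 + √(-1 + 2*10))) = 1/(-92987 + 10/(417 + √(-1 + 20))) = 1/(-92987 + 10/(417 + √19))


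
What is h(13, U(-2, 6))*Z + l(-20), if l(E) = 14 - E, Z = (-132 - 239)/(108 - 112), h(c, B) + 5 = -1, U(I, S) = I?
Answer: -1045/2 ≈ -522.50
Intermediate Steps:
h(c, B) = -6 (h(c, B) = -5 - 1 = -6)
Z = 371/4 (Z = -371/(-4) = -371*(-¼) = 371/4 ≈ 92.750)
h(13, U(-2, 6))*Z + l(-20) = -6*371/4 + (14 - 1*(-20)) = -1113/2 + (14 + 20) = -1113/2 + 34 = -1045/2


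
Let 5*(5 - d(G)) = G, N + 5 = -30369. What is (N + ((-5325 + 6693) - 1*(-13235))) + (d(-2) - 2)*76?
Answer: -77563/5 ≈ -15513.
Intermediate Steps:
N = -30374 (N = -5 - 30369 = -30374)
d(G) = 5 - G/5
(N + ((-5325 + 6693) - 1*(-13235))) + (d(-2) - 2)*76 = (-30374 + ((-5325 + 6693) - 1*(-13235))) + ((5 - ⅕*(-2)) - 2)*76 = (-30374 + (1368 + 13235)) + ((5 + ⅖) - 2)*76 = (-30374 + 14603) + (27/5 - 2)*76 = -15771 + (17/5)*76 = -15771 + 1292/5 = -77563/5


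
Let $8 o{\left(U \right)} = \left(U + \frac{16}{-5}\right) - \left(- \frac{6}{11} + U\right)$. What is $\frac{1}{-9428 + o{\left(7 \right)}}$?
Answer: $- \frac{220}{2074233} \approx -0.00010606$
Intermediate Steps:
$o{\left(U \right)} = - \frac{73}{220}$ ($o{\left(U \right)} = \frac{\left(U + \frac{16}{-5}\right) - \left(- \frac{6}{11} + U\right)}{8} = \frac{\left(U + 16 \left(- \frac{1}{5}\right)\right) - \left(- \frac{6}{11} + U\right)}{8} = \frac{\left(U - \frac{16}{5}\right) - \left(- \frac{6}{11} + U\right)}{8} = \frac{\left(- \frac{16}{5} + U\right) - \left(- \frac{6}{11} + U\right)}{8} = \frac{1}{8} \left(- \frac{146}{55}\right) = - \frac{73}{220}$)
$\frac{1}{-9428 + o{\left(7 \right)}} = \frac{1}{-9428 - \frac{73}{220}} = \frac{1}{- \frac{2074233}{220}} = - \frac{220}{2074233}$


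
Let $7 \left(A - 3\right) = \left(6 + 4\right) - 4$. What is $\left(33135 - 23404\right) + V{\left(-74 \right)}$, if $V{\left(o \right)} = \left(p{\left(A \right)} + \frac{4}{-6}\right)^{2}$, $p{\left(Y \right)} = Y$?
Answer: $\frac{4295860}{441} \approx 9741.2$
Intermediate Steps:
$A = \frac{27}{7}$ ($A = 3 + \frac{\left(6 + 4\right) - 4}{7} = 3 + \frac{10 - 4}{7} = 3 + \frac{1}{7} \cdot 6 = 3 + \frac{6}{7} = \frac{27}{7} \approx 3.8571$)
$V{\left(o \right)} = \frac{4489}{441}$ ($V{\left(o \right)} = \left(\frac{27}{7} + \frac{4}{-6}\right)^{2} = \left(\frac{27}{7} + 4 \left(- \frac{1}{6}\right)\right)^{2} = \left(\frac{27}{7} - \frac{2}{3}\right)^{2} = \left(\frac{67}{21}\right)^{2} = \frac{4489}{441}$)
$\left(33135 - 23404\right) + V{\left(-74 \right)} = \left(33135 - 23404\right) + \frac{4489}{441} = 9731 + \frac{4489}{441} = \frac{4295860}{441}$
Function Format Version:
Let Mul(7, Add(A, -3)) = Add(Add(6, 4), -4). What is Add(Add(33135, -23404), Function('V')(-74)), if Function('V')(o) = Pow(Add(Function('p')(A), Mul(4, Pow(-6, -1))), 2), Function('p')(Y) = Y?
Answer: Rational(4295860, 441) ≈ 9741.2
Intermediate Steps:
A = Rational(27, 7) (A = Add(3, Mul(Rational(1, 7), Add(Add(6, 4), -4))) = Add(3, Mul(Rational(1, 7), Add(10, -4))) = Add(3, Mul(Rational(1, 7), 6)) = Add(3, Rational(6, 7)) = Rational(27, 7) ≈ 3.8571)
Function('V')(o) = Rational(4489, 441) (Function('V')(o) = Pow(Add(Rational(27, 7), Mul(4, Pow(-6, -1))), 2) = Pow(Add(Rational(27, 7), Mul(4, Rational(-1, 6))), 2) = Pow(Add(Rational(27, 7), Rational(-2, 3)), 2) = Pow(Rational(67, 21), 2) = Rational(4489, 441))
Add(Add(33135, -23404), Function('V')(-74)) = Add(Add(33135, -23404), Rational(4489, 441)) = Add(9731, Rational(4489, 441)) = Rational(4295860, 441)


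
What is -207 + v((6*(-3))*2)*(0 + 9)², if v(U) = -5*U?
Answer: 14373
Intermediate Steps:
-207 + v((6*(-3))*2)*(0 + 9)² = -207 + (-5*6*(-3)*2)*(0 + 9)² = -207 - (-90)*2*9² = -207 - 5*(-36)*81 = -207 + 180*81 = -207 + 14580 = 14373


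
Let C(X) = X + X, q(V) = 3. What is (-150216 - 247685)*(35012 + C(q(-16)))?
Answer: -13933697218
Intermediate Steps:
C(X) = 2*X
(-150216 - 247685)*(35012 + C(q(-16))) = (-150216 - 247685)*(35012 + 2*3) = -397901*(35012 + 6) = -397901*35018 = -13933697218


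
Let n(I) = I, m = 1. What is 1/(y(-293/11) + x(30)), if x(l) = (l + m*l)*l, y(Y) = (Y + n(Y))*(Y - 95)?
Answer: 121/1001868 ≈ 0.00012077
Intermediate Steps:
y(Y) = 2*Y*(-95 + Y) (y(Y) = (Y + Y)*(Y - 95) = (2*Y)*(-95 + Y) = 2*Y*(-95 + Y))
x(l) = 2*l**2 (x(l) = (l + 1*l)*l = (l + l)*l = (2*l)*l = 2*l**2)
1/(y(-293/11) + x(30)) = 1/(2*(-293/11)*(-95 - 293/11) + 2*30**2) = 1/(2*(-293*1/11)*(-95 - 293*1/11) + 2*900) = 1/(2*(-293/11)*(-95 - 293/11) + 1800) = 1/(2*(-293/11)*(-1338/11) + 1800) = 1/(784068/121 + 1800) = 1/(1001868/121) = 121/1001868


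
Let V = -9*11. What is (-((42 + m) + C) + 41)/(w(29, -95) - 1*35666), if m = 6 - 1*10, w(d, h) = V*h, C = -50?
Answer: -53/26261 ≈ -0.0020182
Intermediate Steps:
V = -99
w(d, h) = -99*h
m = -4 (m = 6 - 10 = -4)
(-((42 + m) + C) + 41)/(w(29, -95) - 1*35666) = (-((42 - 4) - 50) + 41)/(-99*(-95) - 1*35666) = (-(38 - 50) + 41)/(9405 - 35666) = (-1*(-12) + 41)/(-26261) = (12 + 41)*(-1/26261) = 53*(-1/26261) = -53/26261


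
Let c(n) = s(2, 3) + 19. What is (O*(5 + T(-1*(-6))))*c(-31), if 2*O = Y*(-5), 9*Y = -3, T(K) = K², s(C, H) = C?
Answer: 1435/2 ≈ 717.50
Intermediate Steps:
Y = -⅓ (Y = (⅑)*(-3) = -⅓ ≈ -0.33333)
c(n) = 21 (c(n) = 2 + 19 = 21)
O = ⅚ (O = (-⅓*(-5))/2 = (½)*(5/3) = ⅚ ≈ 0.83333)
(O*(5 + T(-1*(-6))))*c(-31) = (5*(5 + (-1*(-6))²)/6)*21 = (5*(5 + 6²)/6)*21 = (5*(5 + 36)/6)*21 = ((⅚)*41)*21 = (205/6)*21 = 1435/2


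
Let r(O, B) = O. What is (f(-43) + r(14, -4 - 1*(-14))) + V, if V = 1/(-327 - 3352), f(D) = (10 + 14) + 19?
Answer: 209702/3679 ≈ 57.000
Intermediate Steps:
f(D) = 43 (f(D) = 24 + 19 = 43)
V = -1/3679 (V = 1/(-3679) = -1/3679 ≈ -0.00027181)
(f(-43) + r(14, -4 - 1*(-14))) + V = (43 + 14) - 1/3679 = 57 - 1/3679 = 209702/3679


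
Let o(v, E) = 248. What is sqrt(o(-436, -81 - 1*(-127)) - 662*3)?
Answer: I*sqrt(1738) ≈ 41.689*I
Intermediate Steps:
sqrt(o(-436, -81 - 1*(-127)) - 662*3) = sqrt(248 - 662*3) = sqrt(248 - 1986) = sqrt(-1738) = I*sqrt(1738)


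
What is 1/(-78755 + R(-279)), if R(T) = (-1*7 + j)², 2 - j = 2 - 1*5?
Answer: -1/78751 ≈ -1.2698e-5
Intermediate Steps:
j = 5 (j = 2 - (2 - 1*5) = 2 - (2 - 5) = 2 - 1*(-3) = 2 + 3 = 5)
R(T) = 4 (R(T) = (-1*7 + 5)² = (-7 + 5)² = (-2)² = 4)
1/(-78755 + R(-279)) = 1/(-78755 + 4) = 1/(-78751) = -1/78751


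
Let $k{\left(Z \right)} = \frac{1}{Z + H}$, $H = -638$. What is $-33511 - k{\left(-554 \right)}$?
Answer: $- \frac{39945111}{1192} \approx -33511.0$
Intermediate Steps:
$k{\left(Z \right)} = \frac{1}{-638 + Z}$ ($k{\left(Z \right)} = \frac{1}{Z - 638} = \frac{1}{-638 + Z}$)
$-33511 - k{\left(-554 \right)} = -33511 - \frac{1}{-638 - 554} = -33511 - \frac{1}{-1192} = -33511 - - \frac{1}{1192} = -33511 + \frac{1}{1192} = - \frac{39945111}{1192}$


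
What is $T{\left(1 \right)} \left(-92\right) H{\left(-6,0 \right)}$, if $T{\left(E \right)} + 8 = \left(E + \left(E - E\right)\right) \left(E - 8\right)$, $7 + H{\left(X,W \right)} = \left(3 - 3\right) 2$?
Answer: $-9660$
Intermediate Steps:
$H{\left(X,W \right)} = -7$ ($H{\left(X,W \right)} = -7 + \left(3 - 3\right) 2 = -7 + 0 \cdot 2 = -7 + 0 = -7$)
$T{\left(E \right)} = -8 + E \left(-8 + E\right)$ ($T{\left(E \right)} = -8 + \left(E + \left(E - E\right)\right) \left(E - 8\right) = -8 + \left(E + 0\right) \left(-8 + E\right) = -8 + E \left(-8 + E\right)$)
$T{\left(1 \right)} \left(-92\right) H{\left(-6,0 \right)} = \left(-8 + 1^{2} - 8\right) \left(-92\right) \left(-7\right) = \left(-8 + 1 - 8\right) \left(-92\right) \left(-7\right) = \left(-15\right) \left(-92\right) \left(-7\right) = 1380 \left(-7\right) = -9660$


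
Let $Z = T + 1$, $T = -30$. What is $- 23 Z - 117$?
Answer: $550$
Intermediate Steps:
$Z = -29$ ($Z = -30 + 1 = -29$)
$- 23 Z - 117 = \left(-23\right) \left(-29\right) - 117 = 667 - 117 = 550$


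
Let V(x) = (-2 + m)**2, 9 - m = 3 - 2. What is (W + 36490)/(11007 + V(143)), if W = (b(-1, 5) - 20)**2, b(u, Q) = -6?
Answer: 37166/11043 ≈ 3.3656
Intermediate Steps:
m = 8 (m = 9 - (3 - 2) = 9 - 1*1 = 9 - 1 = 8)
V(x) = 36 (V(x) = (-2 + 8)**2 = 6**2 = 36)
W = 676 (W = (-6 - 20)**2 = (-26)**2 = 676)
(W + 36490)/(11007 + V(143)) = (676 + 36490)/(11007 + 36) = 37166/11043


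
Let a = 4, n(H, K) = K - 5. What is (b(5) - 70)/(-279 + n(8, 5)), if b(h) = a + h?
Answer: 61/279 ≈ 0.21864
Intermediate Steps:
n(H, K) = -5 + K
b(h) = 4 + h
(b(5) - 70)/(-279 + n(8, 5)) = ((4 + 5) - 70)/(-279 + (-5 + 5)) = (9 - 70)/(-279 + 0) = -61/(-279) = -61*(-1/279) = 61/279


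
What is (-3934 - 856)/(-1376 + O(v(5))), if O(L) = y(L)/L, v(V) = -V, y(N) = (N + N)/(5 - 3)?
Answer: 958/275 ≈ 3.4836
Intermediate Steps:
y(N) = N (y(N) = (2*N)/2 = (2*N)*(½) = N)
O(L) = 1 (O(L) = L/L = 1)
(-3934 - 856)/(-1376 + O(v(5))) = (-3934 - 856)/(-1376 + 1) = -4790/(-1375) = -4790*(-1/1375) = 958/275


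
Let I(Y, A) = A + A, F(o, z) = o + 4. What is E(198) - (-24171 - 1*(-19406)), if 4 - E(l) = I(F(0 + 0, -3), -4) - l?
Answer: 4975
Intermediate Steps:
F(o, z) = 4 + o
I(Y, A) = 2*A
E(l) = 12 + l (E(l) = 4 - (2*(-4) - l) = 4 - (-8 - l) = 4 + (8 + l) = 12 + l)
E(198) - (-24171 - 1*(-19406)) = (12 + 198) - (-24171 - 1*(-19406)) = 210 - (-24171 + 19406) = 210 - 1*(-4765) = 210 + 4765 = 4975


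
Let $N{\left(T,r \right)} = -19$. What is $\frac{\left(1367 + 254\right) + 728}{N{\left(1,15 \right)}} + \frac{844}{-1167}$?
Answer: $- \frac{2757319}{22173} \approx -124.35$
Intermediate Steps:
$\frac{\left(1367 + 254\right) + 728}{N{\left(1,15 \right)}} + \frac{844}{-1167} = \frac{\left(1367 + 254\right) + 728}{-19} + \frac{844}{-1167} = \left(1621 + 728\right) \left(- \frac{1}{19}\right) + 844 \left(- \frac{1}{1167}\right) = 2349 \left(- \frac{1}{19}\right) - \frac{844}{1167} = - \frac{2349}{19} - \frac{844}{1167} = - \frac{2757319}{22173}$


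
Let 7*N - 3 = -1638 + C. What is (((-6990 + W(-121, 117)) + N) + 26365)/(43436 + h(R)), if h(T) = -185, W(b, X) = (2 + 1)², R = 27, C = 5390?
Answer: 46481/100919 ≈ 0.46058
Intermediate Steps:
N = 3755/7 (N = 3/7 + (-1638 + 5390)/7 = 3/7 + (⅐)*3752 = 3/7 + 536 = 3755/7 ≈ 536.43)
W(b, X) = 9 (W(b, X) = 3² = 9)
(((-6990 + W(-121, 117)) + N) + 26365)/(43436 + h(R)) = (((-6990 + 9) + 3755/7) + 26365)/(43436 - 185) = ((-6981 + 3755/7) + 26365)/43251 = (-45112/7 + 26365)*(1/43251) = (139443/7)*(1/43251) = 46481/100919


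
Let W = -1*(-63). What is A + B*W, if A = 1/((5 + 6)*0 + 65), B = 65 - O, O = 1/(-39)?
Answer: 266281/65 ≈ 4096.6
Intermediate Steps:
O = -1/39 ≈ -0.025641
W = 63
B = 2536/39 (B = 65 - 1*(-1/39) = 65 + 1/39 = 2536/39 ≈ 65.026)
A = 1/65 (A = 1/(11*0 + 65) = 1/(0 + 65) = 1/65 ≈ 0.015385)
A + B*W = 1/65 + (2536/39)*63 = 1/65 + 53256/13 = 266281/65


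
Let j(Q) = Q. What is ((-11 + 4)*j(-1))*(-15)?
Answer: -105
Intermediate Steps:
((-11 + 4)*j(-1))*(-15) = ((-11 + 4)*(-1))*(-15) = -7*(-1)*(-15) = 7*(-15) = -105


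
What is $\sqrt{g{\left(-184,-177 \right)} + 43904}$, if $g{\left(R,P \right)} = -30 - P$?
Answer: $7 \sqrt{899} \approx 209.88$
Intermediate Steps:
$\sqrt{g{\left(-184,-177 \right)} + 43904} = \sqrt{\left(-30 - -177\right) + 43904} = \sqrt{\left(-30 + 177\right) + 43904} = \sqrt{147 + 43904} = \sqrt{44051} = 7 \sqrt{899}$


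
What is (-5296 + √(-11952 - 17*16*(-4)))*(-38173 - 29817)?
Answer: 360075040 - 271960*I*√679 ≈ 3.6008e+8 - 7.0866e+6*I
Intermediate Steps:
(-5296 + √(-11952 - 17*16*(-4)))*(-38173 - 29817) = (-5296 + √(-11952 - 272*(-4)))*(-67990) = (-5296 + √(-11952 + 1088))*(-67990) = (-5296 + √(-10864))*(-67990) = (-5296 + 4*I*√679)*(-67990) = 360075040 - 271960*I*√679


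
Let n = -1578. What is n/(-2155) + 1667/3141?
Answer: 8548883/6768855 ≈ 1.2630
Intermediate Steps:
n/(-2155) + 1667/3141 = -1578/(-2155) + 1667/3141 = -1578*(-1/2155) + 1667*(1/3141) = 1578/2155 + 1667/3141 = 8548883/6768855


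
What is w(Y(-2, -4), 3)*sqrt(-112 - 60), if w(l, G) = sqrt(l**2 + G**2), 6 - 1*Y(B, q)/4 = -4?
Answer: 2*I*sqrt(69187) ≈ 526.07*I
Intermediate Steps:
Y(B, q) = 40 (Y(B, q) = 24 - 4*(-4) = 24 + 16 = 40)
w(l, G) = sqrt(G**2 + l**2)
w(Y(-2, -4), 3)*sqrt(-112 - 60) = sqrt(3**2 + 40**2)*sqrt(-112 - 60) = sqrt(9 + 1600)*sqrt(-172) = sqrt(1609)*(2*I*sqrt(43)) = 2*I*sqrt(69187)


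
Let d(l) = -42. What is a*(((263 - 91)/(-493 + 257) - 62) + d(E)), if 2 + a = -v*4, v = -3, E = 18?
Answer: -61790/59 ≈ -1047.3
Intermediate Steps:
a = 10 (a = -2 - 1*(-3)*4 = -2 + 3*4 = -2 + 12 = 10)
a*(((263 - 91)/(-493 + 257) - 62) + d(E)) = 10*(((263 - 91)/(-493 + 257) - 62) - 42) = 10*((172/(-236) - 62) - 42) = 10*((172*(-1/236) - 62) - 42) = 10*((-43/59 - 62) - 42) = 10*(-3701/59 - 42) = 10*(-6179/59) = -61790/59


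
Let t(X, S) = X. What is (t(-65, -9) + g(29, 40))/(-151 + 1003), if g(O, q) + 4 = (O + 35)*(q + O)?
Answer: 1449/284 ≈ 5.1021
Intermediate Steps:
g(O, q) = -4 + (35 + O)*(O + q) (g(O, q) = -4 + (O + 35)*(q + O) = -4 + (35 + O)*(O + q))
(t(-65, -9) + g(29, 40))/(-151 + 1003) = (-65 + (-4 + 29² + 35*29 + 35*40 + 29*40))/(-151 + 1003) = (-65 + (-4 + 841 + 1015 + 1400 + 1160))/852 = (-65 + 4412)*(1/852) = 4347*(1/852) = 1449/284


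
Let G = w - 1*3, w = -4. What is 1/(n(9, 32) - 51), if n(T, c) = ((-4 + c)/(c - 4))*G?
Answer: -1/58 ≈ -0.017241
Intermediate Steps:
G = -7 (G = -4 - 1*3 = -4 - 3 = -7)
n(T, c) = -7 (n(T, c) = ((-4 + c)/(c - 4))*(-7) = ((-4 + c)/(-4 + c))*(-7) = 1*(-7) = -7)
1/(n(9, 32) - 51) = 1/(-7 - 51) = 1/(-58) = -1/58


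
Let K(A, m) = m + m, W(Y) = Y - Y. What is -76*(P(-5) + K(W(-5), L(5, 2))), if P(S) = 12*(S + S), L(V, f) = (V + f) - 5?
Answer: 8816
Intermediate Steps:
L(V, f) = -5 + V + f
W(Y) = 0
K(A, m) = 2*m
P(S) = 24*S (P(S) = 12*(2*S) = 24*S)
-76*(P(-5) + K(W(-5), L(5, 2))) = -76*(24*(-5) + 2*(-5 + 5 + 2)) = -76*(-120 + 2*2) = -76*(-120 + 4) = -76*(-116) = 8816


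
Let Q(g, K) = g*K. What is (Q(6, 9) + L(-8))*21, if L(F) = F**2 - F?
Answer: 2646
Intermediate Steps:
Q(g, K) = K*g
(Q(6, 9) + L(-8))*21 = (9*6 - 8*(-1 - 8))*21 = (54 - 8*(-9))*21 = (54 + 72)*21 = 126*21 = 2646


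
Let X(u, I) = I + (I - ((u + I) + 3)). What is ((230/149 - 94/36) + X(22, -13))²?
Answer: 10978638841/7193124 ≈ 1526.3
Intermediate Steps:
X(u, I) = -3 + I - u (X(u, I) = I + (I - ((I + u) + 3)) = I + (I - (3 + I + u)) = I + (I + (-3 - I - u)) = I + (-3 - u) = -3 + I - u)
((230/149 - 94/36) + X(22, -13))² = ((230/149 - 94/36) + (-3 - 13 - 1*22))² = ((230*(1/149) - 94*1/36) + (-3 - 13 - 22))² = ((230/149 - 47/18) - 38)² = (-2863/2682 - 38)² = (-104779/2682)² = 10978638841/7193124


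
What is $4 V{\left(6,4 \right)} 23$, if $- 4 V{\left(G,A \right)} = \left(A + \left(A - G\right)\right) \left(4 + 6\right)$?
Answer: $-460$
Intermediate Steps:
$V{\left(G,A \right)} = - 5 A + \frac{5 G}{2}$ ($V{\left(G,A \right)} = - \frac{\left(A + \left(A - G\right)\right) \left(4 + 6\right)}{4} = - \frac{\left(- G + 2 A\right) 10}{4} = - \frac{- 10 G + 20 A}{4} = - 5 A + \frac{5 G}{2}$)
$4 V{\left(6,4 \right)} 23 = 4 \left(\left(-5\right) 4 + \frac{5}{2} \cdot 6\right) 23 = 4 \left(-20 + 15\right) 23 = 4 \left(-5\right) 23 = \left(-20\right) 23 = -460$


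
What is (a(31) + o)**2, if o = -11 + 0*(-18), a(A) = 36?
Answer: 625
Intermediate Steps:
o = -11 (o = -11 + 0 = -11)
(a(31) + o)**2 = (36 - 11)**2 = 25**2 = 625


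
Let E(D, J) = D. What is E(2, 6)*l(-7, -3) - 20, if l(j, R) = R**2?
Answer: -2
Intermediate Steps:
E(2, 6)*l(-7, -3) - 20 = 2*(-3)**2 - 20 = 2*9 - 20 = 18 - 20 = -2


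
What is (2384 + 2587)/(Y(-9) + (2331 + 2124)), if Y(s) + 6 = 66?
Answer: 1657/1505 ≈ 1.1010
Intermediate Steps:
Y(s) = 60 (Y(s) = -6 + 66 = 60)
(2384 + 2587)/(Y(-9) + (2331 + 2124)) = (2384 + 2587)/(60 + (2331 + 2124)) = 4971/(60 + 4455) = 4971/4515 = 4971*(1/4515) = 1657/1505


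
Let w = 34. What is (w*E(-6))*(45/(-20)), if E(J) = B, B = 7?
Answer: -1071/2 ≈ -535.50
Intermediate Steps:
E(J) = 7
(w*E(-6))*(45/(-20)) = (34*7)*(45/(-20)) = 238*(45*(-1/20)) = 238*(-9/4) = -1071/2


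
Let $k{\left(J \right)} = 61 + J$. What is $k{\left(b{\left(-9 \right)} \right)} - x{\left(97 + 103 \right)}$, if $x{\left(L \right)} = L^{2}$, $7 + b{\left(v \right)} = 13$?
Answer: $-39933$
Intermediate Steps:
$b{\left(v \right)} = 6$ ($b{\left(v \right)} = -7 + 13 = 6$)
$k{\left(b{\left(-9 \right)} \right)} - x{\left(97 + 103 \right)} = \left(61 + 6\right) - \left(97 + 103\right)^{2} = 67 - 200^{2} = 67 - 40000 = -39933$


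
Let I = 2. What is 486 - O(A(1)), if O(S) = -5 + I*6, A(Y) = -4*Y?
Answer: 479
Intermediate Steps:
O(S) = 7 (O(S) = -5 + 2*6 = -5 + 12 = 7)
486 - O(A(1)) = 486 - 1*7 = 486 - 7 = 479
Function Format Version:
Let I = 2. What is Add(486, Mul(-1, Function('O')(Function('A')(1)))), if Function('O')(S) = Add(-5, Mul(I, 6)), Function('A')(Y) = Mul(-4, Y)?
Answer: 479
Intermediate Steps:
Function('O')(S) = 7 (Function('O')(S) = Add(-5, Mul(2, 6)) = Add(-5, 12) = 7)
Add(486, Mul(-1, Function('O')(Function('A')(1)))) = Add(486, Mul(-1, 7)) = Add(486, -7) = 479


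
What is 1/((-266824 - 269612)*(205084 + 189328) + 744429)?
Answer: -1/211576051203 ≈ -4.7264e-12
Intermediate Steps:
1/((-266824 - 269612)*(205084 + 189328) + 744429) = 1/(-536436*394412 + 744429) = 1/(-211576795632 + 744429) = 1/(-211576051203) = -1/211576051203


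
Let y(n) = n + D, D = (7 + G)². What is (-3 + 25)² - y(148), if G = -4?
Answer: 327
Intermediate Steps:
D = 9 (D = (7 - 4)² = 3² = 9)
y(n) = 9 + n (y(n) = n + 9 = 9 + n)
(-3 + 25)² - y(148) = (-3 + 25)² - (9 + 148) = 22² - 1*157 = 484 - 157 = 327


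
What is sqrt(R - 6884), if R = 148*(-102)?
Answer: 2*I*sqrt(5495) ≈ 148.26*I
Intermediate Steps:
R = -15096
sqrt(R - 6884) = sqrt(-15096 - 6884) = sqrt(-21980) = 2*I*sqrt(5495)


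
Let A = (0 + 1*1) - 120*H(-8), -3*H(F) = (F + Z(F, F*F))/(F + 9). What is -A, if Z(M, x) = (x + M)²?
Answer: -125121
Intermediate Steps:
Z(M, x) = (M + x)²
H(F) = -(F + (F + F²)²)/(3*(9 + F)) (H(F) = -(F + (F + F*F)²)/(3*(F + 9)) = -(F + (F + F²)²)/(3*(9 + F)))
A = 125121 (A = (0 + 1*1) - (-120)*(-8)*(1 - 8*(1 - 8)²)/(27 + 3*(-8)) = (0 + 1) - (-120)*(-8)*(1 - 8*(-7)²)/(27 - 24) = 1 - (-120)*(-8)*(1 - 8*49)/3 = 1 - (-120)*(-8)*(1 - 392)/3 = 1 - (-120)*(-8)*(-391)/3 = 1 - 120*(-3128/3) = 1 + 125120 = 125121)
-A = -1*125121 = -125121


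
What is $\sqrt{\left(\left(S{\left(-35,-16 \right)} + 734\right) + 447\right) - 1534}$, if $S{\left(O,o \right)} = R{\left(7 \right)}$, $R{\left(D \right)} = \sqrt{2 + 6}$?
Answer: $\sqrt{-353 + 2 \sqrt{2}} \approx 18.713 i$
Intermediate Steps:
$R{\left(D \right)} = 2 \sqrt{2}$ ($R{\left(D \right)} = \sqrt{8} = 2 \sqrt{2}$)
$S{\left(O,o \right)} = 2 \sqrt{2}$
$\sqrt{\left(\left(S{\left(-35,-16 \right)} + 734\right) + 447\right) - 1534} = \sqrt{\left(\left(2 \sqrt{2} + 734\right) + 447\right) - 1534} = \sqrt{\left(\left(734 + 2 \sqrt{2}\right) + 447\right) - 1534} = \sqrt{\left(1181 + 2 \sqrt{2}\right) - 1534} = \sqrt{-353 + 2 \sqrt{2}}$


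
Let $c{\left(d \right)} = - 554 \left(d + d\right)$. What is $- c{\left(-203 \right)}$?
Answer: $-224924$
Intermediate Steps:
$c{\left(d \right)} = - 1108 d$ ($c{\left(d \right)} = - 554 \cdot 2 d = - 1108 d$)
$- c{\left(-203 \right)} = - \left(-1108\right) \left(-203\right) = \left(-1\right) 224924 = -224924$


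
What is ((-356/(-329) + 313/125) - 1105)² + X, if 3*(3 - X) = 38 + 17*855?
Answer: 6130455590657212/5073796875 ≈ 1.2083e+6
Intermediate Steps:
X = -14564/3 (X = 3 - (38 + 17*855)/3 = 3 - (38 + 14535)/3 = 3 - ⅓*14573 = 3 - 14573/3 = -14564/3 ≈ -4854.7)
((-356/(-329) + 313/125) - 1105)² + X = ((-356/(-329) + 313/125) - 1105)² - 14564/3 = ((-356*(-1/329) + 313*(1/125)) - 1105)² - 14564/3 = ((356/329 + 313/125) - 1105)² - 14564/3 = (147477/41125 - 1105)² - 14564/3 = (-45295648/41125)² - 14564/3 = 2051695727739904/1691265625 - 14564/3 = 6130455590657212/5073796875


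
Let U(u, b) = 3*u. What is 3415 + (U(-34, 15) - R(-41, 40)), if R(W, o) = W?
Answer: 3354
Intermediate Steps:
3415 + (U(-34, 15) - R(-41, 40)) = 3415 + (3*(-34) - 1*(-41)) = 3415 + (-102 + 41) = 3415 - 61 = 3354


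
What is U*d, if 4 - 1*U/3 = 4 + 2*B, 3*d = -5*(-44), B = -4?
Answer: 1760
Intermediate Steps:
d = 220/3 (d = (-5*(-44))/3 = (⅓)*220 = 220/3 ≈ 73.333)
U = 24 (U = 12 - 3*(4 + 2*(-4)) = 12 - 3*(4 - 8) = 12 - 3*(-4) = 12 + 12 = 24)
U*d = 24*(220/3) = 1760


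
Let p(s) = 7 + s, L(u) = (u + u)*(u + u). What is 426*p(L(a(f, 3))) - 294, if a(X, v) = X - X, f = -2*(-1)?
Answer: 2688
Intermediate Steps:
f = 2
a(X, v) = 0
L(u) = 4*u**2 (L(u) = (2*u)*(2*u) = 4*u**2)
426*p(L(a(f, 3))) - 294 = 426*(7 + 4*0**2) - 294 = 426*(7 + 4*0) - 294 = 426*(7 + 0) - 294 = 426*7 - 294 = 2982 - 294 = 2688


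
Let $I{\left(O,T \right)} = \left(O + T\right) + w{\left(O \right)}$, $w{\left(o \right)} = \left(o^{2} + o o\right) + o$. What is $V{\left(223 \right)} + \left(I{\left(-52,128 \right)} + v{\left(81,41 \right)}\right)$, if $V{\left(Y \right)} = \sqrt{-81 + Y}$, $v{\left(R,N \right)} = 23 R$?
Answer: $7295 + \sqrt{142} \approx 7306.9$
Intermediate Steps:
$w{\left(o \right)} = o + 2 o^{2}$ ($w{\left(o \right)} = \left(o^{2} + o^{2}\right) + o = 2 o^{2} + o = o + 2 o^{2}$)
$I{\left(O,T \right)} = O + T + O \left(1 + 2 O\right)$ ($I{\left(O,T \right)} = \left(O + T\right) + O \left(1 + 2 O\right) = O + T + O \left(1 + 2 O\right)$)
$V{\left(223 \right)} + \left(I{\left(-52,128 \right)} + v{\left(81,41 \right)}\right) = \sqrt{-81 + 223} - \left(-1939 + 52 \left(1 + 2 \left(-52\right)\right)\right) = \sqrt{142} - \left(-1939 + 52 \left(1 - 104\right)\right) = \sqrt{142} + \left(\left(-52 + 128 - -5356\right) + 1863\right) = \sqrt{142} + \left(\left(-52 + 128 + 5356\right) + 1863\right) = \sqrt{142} + \left(5432 + 1863\right) = \sqrt{142} + 7295 = 7295 + \sqrt{142}$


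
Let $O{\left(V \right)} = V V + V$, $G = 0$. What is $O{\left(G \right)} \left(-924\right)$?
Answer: $0$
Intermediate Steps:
$O{\left(V \right)} = V + V^{2}$ ($O{\left(V \right)} = V^{2} + V = V + V^{2}$)
$O{\left(G \right)} \left(-924\right) = 0 \left(1 + 0\right) \left(-924\right) = 0 \cdot 1 \left(-924\right) = 0 \left(-924\right) = 0$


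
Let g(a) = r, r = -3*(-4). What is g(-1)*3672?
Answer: 44064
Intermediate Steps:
r = 12
g(a) = 12
g(-1)*3672 = 12*3672 = 44064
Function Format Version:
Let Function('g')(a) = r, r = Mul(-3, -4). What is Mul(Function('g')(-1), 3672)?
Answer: 44064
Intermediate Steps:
r = 12
Function('g')(a) = 12
Mul(Function('g')(-1), 3672) = Mul(12, 3672) = 44064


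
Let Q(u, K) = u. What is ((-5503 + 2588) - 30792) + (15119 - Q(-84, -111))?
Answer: -18504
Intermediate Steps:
((-5503 + 2588) - 30792) + (15119 - Q(-84, -111)) = ((-5503 + 2588) - 30792) + (15119 - 1*(-84)) = (-2915 - 30792) + (15119 + 84) = -33707 + 15203 = -18504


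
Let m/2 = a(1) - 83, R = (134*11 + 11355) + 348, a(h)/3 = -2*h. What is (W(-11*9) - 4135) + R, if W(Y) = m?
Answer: 8864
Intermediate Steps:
a(h) = -6*h (a(h) = 3*(-2*h) = -6*h)
R = 13177 (R = (1474 + 11355) + 348 = 12829 + 348 = 13177)
m = -178 (m = 2*(-6*1 - 83) = 2*(-6 - 83) = 2*(-89) = -178)
W(Y) = -178
(W(-11*9) - 4135) + R = (-178 - 4135) + 13177 = -4313 + 13177 = 8864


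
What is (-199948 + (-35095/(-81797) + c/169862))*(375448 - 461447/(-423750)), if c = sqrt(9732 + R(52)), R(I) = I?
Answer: -2602041831976405834067/34661478750 + 159096551447*sqrt(2446)/35989511250 ≈ -7.5070e+10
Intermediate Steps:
c = 2*sqrt(2446) (c = sqrt(9732 + 52) = sqrt(9784) = 2*sqrt(2446) ≈ 98.914)
(-199948 + (-35095/(-81797) + c/169862))*(375448 - 461447/(-423750)) = (-199948 + (-35095/(-81797) + (2*sqrt(2446))/169862))*(375448 - 461447/(-423750)) = (-199948 + (-35095*(-1/81797) + (2*sqrt(2446))*(1/169862)))*(375448 - 461447*(-1/423750)) = (-199948 + (35095/81797 + sqrt(2446)/84931))*(375448 + 461447/423750) = (-16355111461/81797 + sqrt(2446)/84931)*(159096551447/423750) = -2602041831976405834067/34661478750 + 159096551447*sqrt(2446)/35989511250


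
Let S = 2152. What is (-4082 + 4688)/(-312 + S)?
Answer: 303/920 ≈ 0.32935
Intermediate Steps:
(-4082 + 4688)/(-312 + S) = (-4082 + 4688)/(-312 + 2152) = 606/1840 = 606*(1/1840) = 303/920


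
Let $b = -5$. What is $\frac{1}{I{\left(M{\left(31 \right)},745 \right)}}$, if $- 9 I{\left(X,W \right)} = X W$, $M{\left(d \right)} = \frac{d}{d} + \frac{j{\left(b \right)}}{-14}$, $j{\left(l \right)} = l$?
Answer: $- \frac{126}{14155} \approx -0.0089014$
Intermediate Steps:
$M{\left(d \right)} = \frac{19}{14}$ ($M{\left(d \right)} = \frac{d}{d} - \frac{5}{-14} = 1 - - \frac{5}{14} = 1 + \frac{5}{14} = \frac{19}{14}$)
$I{\left(X,W \right)} = - \frac{W X}{9}$ ($I{\left(X,W \right)} = - \frac{X W}{9} = - \frac{W X}{9}$)
$\frac{1}{I{\left(M{\left(31 \right)},745 \right)}} = \frac{1}{\left(- \frac{1}{9}\right) 745 \cdot \frac{19}{14}} = \frac{1}{- \frac{14155}{126}} = - \frac{126}{14155}$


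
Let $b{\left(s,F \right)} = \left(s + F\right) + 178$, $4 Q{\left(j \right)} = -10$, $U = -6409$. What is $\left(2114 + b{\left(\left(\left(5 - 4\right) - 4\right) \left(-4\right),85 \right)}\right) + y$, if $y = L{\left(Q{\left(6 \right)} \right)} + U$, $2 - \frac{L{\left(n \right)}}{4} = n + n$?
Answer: $-3992$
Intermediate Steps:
$Q{\left(j \right)} = - \frac{5}{2}$ ($Q{\left(j \right)} = \frac{1}{4} \left(-10\right) = - \frac{5}{2}$)
$L{\left(n \right)} = 8 - 8 n$ ($L{\left(n \right)} = 8 - 4 \left(n + n\right) = 8 - 4 \cdot 2 n = 8 - 8 n$)
$b{\left(s,F \right)} = 178 + F + s$ ($b{\left(s,F \right)} = \left(F + s\right) + 178 = 178 + F + s$)
$y = -6381$ ($y = \left(8 - -20\right) - 6409 = \left(8 + 20\right) - 6409 = 28 - 6409 = -6381$)
$\left(2114 + b{\left(\left(\left(5 - 4\right) - 4\right) \left(-4\right),85 \right)}\right) + y = \left(2114 + \left(178 + 85 + \left(\left(5 - 4\right) - 4\right) \left(-4\right)\right)\right) - 6381 = \left(2114 + \left(178 + 85 + \left(1 - 4\right) \left(-4\right)\right)\right) - 6381 = \left(2114 + \left(178 + 85 - -12\right)\right) - 6381 = \left(2114 + \left(178 + 85 + 12\right)\right) - 6381 = \left(2114 + 275\right) - 6381 = 2389 - 6381 = -3992$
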